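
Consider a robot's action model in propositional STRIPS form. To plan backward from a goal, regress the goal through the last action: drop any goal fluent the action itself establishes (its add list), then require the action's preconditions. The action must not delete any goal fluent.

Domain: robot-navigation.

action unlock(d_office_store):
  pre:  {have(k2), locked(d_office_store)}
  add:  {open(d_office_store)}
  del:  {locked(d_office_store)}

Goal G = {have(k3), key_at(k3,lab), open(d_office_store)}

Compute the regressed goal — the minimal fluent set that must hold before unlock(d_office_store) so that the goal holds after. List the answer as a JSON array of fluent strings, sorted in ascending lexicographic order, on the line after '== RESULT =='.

Regress:
  G ∩ del = {}  (empty — regression defined)
  G \ add = {have(k3), key_at(k3,lab), open(d_office_store)} \ {open(d_office_store)} = {have(k3), key_at(k3,lab)}
  ∪ pre   = {have(k3), key_at(k3,lab)} ∪ {have(k2), locked(d_office_store)}
          = {have(k2), have(k3), key_at(k3,lab), locked(d_office_store)}

== RESULT ==
["have(k2)", "have(k3)", "key_at(k3,lab)", "locked(d_office_store)"]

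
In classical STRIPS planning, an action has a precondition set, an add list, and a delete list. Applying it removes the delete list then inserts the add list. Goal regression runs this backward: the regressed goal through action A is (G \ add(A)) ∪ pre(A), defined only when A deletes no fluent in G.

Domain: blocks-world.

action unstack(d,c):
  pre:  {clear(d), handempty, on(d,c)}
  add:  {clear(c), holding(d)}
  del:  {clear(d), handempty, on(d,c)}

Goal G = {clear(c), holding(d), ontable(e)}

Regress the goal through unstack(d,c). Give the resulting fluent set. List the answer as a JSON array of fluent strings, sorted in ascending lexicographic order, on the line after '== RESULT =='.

Regress:
  G ∩ del = {}  (empty — regression defined)
  G \ add = {clear(c), holding(d), ontable(e)} \ {clear(c), holding(d)} = {ontable(e)}
  ∪ pre   = {ontable(e)} ∪ {clear(d), handempty, on(d,c)}
          = {clear(d), handempty, on(d,c), ontable(e)}

== RESULT ==
["clear(d)", "handempty", "on(d,c)", "ontable(e)"]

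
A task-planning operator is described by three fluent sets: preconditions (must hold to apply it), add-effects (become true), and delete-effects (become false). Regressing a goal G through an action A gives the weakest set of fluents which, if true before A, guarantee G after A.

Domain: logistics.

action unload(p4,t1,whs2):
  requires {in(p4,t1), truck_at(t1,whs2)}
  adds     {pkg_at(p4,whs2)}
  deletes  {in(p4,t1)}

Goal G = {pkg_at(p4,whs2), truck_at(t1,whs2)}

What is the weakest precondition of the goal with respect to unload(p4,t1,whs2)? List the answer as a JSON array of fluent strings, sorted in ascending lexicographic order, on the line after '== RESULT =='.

Compute (G \ add) ∪ pre:
  G ∩ del = {}  (empty — regression defined)
  G \ add = {pkg_at(p4,whs2), truck_at(t1,whs2)} \ {pkg_at(p4,whs2)} = {truck_at(t1,whs2)}
  ∪ pre   = {truck_at(t1,whs2)} ∪ {in(p4,t1), truck_at(t1,whs2)}
          = {in(p4,t1), truck_at(t1,whs2)}

== RESULT ==
["in(p4,t1)", "truck_at(t1,whs2)"]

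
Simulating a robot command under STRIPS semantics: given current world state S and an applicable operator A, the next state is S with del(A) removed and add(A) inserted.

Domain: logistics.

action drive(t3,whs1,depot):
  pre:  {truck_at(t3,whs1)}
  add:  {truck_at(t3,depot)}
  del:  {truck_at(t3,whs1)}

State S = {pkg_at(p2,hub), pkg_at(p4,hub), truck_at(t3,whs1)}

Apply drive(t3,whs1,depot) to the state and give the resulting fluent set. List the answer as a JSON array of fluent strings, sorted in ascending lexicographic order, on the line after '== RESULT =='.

Compute (S \ del) ∪ add:
  pre ⊆ S: {truck_at(t3,whs1)} ⊆ S  — applicable
  S \ del = {pkg_at(p2,hub), pkg_at(p4,hub)}
  ∪ add   = {pkg_at(p2,hub), pkg_at(p4,hub), truck_at(t3,depot)}

== RESULT ==
["pkg_at(p2,hub)", "pkg_at(p4,hub)", "truck_at(t3,depot)"]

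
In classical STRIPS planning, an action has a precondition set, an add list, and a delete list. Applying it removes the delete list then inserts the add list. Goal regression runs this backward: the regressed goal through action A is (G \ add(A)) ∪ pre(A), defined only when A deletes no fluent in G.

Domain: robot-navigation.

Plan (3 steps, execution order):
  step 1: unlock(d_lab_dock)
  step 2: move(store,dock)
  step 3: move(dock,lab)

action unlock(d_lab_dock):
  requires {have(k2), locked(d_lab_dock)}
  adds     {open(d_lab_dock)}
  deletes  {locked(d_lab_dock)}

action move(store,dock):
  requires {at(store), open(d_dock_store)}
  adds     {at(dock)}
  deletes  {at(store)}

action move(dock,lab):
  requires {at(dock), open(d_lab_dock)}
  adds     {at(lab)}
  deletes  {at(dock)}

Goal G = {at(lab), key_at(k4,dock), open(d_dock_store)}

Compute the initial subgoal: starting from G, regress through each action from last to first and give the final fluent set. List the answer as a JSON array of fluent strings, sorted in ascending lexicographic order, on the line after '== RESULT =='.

Work backward from the goal:
  through step 3 (move(dock,lab)): drop {at(lab)}, keep {key_at(k4,dock), open(d_dock_store)}, require {at(dock), open(d_lab_dock)}
    → {at(dock), key_at(k4,dock), open(d_dock_store), open(d_lab_dock)}
  through step 2 (move(store,dock)): drop {at(dock)}, keep {key_at(k4,dock), open(d_dock_store), open(d_lab_dock)}, require {at(store), open(d_dock_store)}
    → {at(store), key_at(k4,dock), open(d_dock_store), open(d_lab_dock)}
  through step 1 (unlock(d_lab_dock)): drop {open(d_lab_dock)}, keep {at(store), key_at(k4,dock), open(d_dock_store)}, require {have(k2), locked(d_lab_dock)}
    → {at(store), have(k2), key_at(k4,dock), locked(d_lab_dock), open(d_dock_store)}

== RESULT ==
["at(store)", "have(k2)", "key_at(k4,dock)", "locked(d_lab_dock)", "open(d_dock_store)"]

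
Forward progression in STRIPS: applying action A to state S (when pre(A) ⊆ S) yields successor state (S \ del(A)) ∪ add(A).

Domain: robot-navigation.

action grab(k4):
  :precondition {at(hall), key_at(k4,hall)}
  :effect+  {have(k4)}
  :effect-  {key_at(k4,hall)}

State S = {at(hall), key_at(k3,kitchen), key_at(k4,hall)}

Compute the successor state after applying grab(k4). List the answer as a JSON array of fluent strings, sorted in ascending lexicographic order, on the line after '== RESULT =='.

Progress:
  pre ⊆ S: {at(hall), key_at(k4,hall)} ⊆ S  — applicable
  S \ del = {at(hall), key_at(k3,kitchen)}
  ∪ add   = {at(hall), have(k4), key_at(k3,kitchen)}

== RESULT ==
["at(hall)", "have(k4)", "key_at(k3,kitchen)"]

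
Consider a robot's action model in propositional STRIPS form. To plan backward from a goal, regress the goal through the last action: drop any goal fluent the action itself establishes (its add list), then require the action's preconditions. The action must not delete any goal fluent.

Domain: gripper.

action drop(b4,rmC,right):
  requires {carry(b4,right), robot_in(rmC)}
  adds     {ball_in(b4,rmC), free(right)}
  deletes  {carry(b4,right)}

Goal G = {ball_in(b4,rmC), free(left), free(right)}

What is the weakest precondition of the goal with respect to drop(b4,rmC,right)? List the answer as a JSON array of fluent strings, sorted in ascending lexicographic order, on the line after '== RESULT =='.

Compute (G \ add) ∪ pre:
  G ∩ del = {}  (empty — regression defined)
  G \ add = {ball_in(b4,rmC), free(left), free(right)} \ {ball_in(b4,rmC), free(right)} = {free(left)}
  ∪ pre   = {free(left)} ∪ {carry(b4,right), robot_in(rmC)}
          = {carry(b4,right), free(left), robot_in(rmC)}

== RESULT ==
["carry(b4,right)", "free(left)", "robot_in(rmC)"]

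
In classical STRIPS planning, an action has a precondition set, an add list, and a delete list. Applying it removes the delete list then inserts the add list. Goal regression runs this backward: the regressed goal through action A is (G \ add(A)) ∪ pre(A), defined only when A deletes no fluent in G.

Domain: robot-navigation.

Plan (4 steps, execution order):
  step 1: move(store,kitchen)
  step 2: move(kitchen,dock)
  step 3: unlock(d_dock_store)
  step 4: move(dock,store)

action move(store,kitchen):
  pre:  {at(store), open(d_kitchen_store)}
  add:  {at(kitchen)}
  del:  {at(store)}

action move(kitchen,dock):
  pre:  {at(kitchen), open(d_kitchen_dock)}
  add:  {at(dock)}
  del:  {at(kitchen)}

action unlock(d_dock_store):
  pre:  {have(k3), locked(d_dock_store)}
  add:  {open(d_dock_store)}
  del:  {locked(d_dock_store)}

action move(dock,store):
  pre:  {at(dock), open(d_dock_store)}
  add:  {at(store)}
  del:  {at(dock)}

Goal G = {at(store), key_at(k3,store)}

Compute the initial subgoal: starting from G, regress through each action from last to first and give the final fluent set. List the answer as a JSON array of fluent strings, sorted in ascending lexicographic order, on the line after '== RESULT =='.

Regress step by step:
  through step 4 (move(dock,store)): drop {at(store)}, keep {key_at(k3,store)}, require {at(dock), open(d_dock_store)}
    → {at(dock), key_at(k3,store), open(d_dock_store)}
  through step 3 (unlock(d_dock_store)): drop {open(d_dock_store)}, keep {at(dock), key_at(k3,store)}, require {have(k3), locked(d_dock_store)}
    → {at(dock), have(k3), key_at(k3,store), locked(d_dock_store)}
  through step 2 (move(kitchen,dock)): drop {at(dock)}, keep {have(k3), key_at(k3,store), locked(d_dock_store)}, require {at(kitchen), open(d_kitchen_dock)}
    → {at(kitchen), have(k3), key_at(k3,store), locked(d_dock_store), open(d_kitchen_dock)}
  through step 1 (move(store,kitchen)): drop {at(kitchen)}, keep {have(k3), key_at(k3,store), locked(d_dock_store), open(d_kitchen_dock)}, require {at(store), open(d_kitchen_store)}
    → {at(store), have(k3), key_at(k3,store), locked(d_dock_store), open(d_kitchen_dock), open(d_kitchen_store)}

== RESULT ==
["at(store)", "have(k3)", "key_at(k3,store)", "locked(d_dock_store)", "open(d_kitchen_dock)", "open(d_kitchen_store)"]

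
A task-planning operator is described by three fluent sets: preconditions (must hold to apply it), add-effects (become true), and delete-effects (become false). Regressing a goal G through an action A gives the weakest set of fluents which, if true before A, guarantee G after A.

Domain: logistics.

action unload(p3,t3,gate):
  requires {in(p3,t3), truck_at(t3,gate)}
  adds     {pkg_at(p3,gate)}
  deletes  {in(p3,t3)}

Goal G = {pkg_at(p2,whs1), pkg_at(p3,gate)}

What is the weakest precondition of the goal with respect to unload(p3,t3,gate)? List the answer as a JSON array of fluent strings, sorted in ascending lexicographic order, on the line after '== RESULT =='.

Compute (G \ add) ∪ pre:
  G ∩ del = {}  (empty — regression defined)
  G \ add = {pkg_at(p2,whs1), pkg_at(p3,gate)} \ {pkg_at(p3,gate)} = {pkg_at(p2,whs1)}
  ∪ pre   = {pkg_at(p2,whs1)} ∪ {in(p3,t3), truck_at(t3,gate)}
          = {in(p3,t3), pkg_at(p2,whs1), truck_at(t3,gate)}

== RESULT ==
["in(p3,t3)", "pkg_at(p2,whs1)", "truck_at(t3,gate)"]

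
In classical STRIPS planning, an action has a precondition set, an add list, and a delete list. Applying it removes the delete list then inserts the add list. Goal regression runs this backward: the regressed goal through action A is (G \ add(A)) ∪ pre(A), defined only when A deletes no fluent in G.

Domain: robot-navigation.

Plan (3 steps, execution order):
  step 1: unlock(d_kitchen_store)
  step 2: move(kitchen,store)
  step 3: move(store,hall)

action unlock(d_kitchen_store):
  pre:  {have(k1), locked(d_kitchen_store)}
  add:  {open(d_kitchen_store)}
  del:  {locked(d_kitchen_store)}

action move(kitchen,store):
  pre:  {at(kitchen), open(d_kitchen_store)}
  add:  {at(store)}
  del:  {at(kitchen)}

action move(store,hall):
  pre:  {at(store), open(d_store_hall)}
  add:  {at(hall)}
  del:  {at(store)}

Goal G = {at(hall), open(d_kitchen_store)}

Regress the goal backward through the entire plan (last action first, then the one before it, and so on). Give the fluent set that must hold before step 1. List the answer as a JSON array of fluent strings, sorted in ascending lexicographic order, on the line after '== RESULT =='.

Regress step by step:
  through step 3 (move(store,hall)): drop {at(hall)}, keep {open(d_kitchen_store)}, require {at(store), open(d_store_hall)}
    → {at(store), open(d_kitchen_store), open(d_store_hall)}
  through step 2 (move(kitchen,store)): drop {at(store)}, keep {open(d_kitchen_store), open(d_store_hall)}, require {at(kitchen), open(d_kitchen_store)}
    → {at(kitchen), open(d_kitchen_store), open(d_store_hall)}
  through step 1 (unlock(d_kitchen_store)): drop {open(d_kitchen_store)}, keep {at(kitchen), open(d_store_hall)}, require {have(k1), locked(d_kitchen_store)}
    → {at(kitchen), have(k1), locked(d_kitchen_store), open(d_store_hall)}

== RESULT ==
["at(kitchen)", "have(k1)", "locked(d_kitchen_store)", "open(d_store_hall)"]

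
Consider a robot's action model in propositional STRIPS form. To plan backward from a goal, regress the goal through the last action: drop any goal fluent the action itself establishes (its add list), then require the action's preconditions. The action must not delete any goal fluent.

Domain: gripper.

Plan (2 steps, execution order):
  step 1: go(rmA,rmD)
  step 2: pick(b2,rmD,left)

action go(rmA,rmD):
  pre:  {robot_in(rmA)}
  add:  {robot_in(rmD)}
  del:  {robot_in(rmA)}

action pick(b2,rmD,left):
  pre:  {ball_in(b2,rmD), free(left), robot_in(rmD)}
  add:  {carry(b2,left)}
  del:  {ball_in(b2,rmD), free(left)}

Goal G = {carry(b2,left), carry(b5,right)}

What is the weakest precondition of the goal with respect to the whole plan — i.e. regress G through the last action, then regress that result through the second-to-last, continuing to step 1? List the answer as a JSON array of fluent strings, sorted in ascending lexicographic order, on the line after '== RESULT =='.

Regress step by step:
  through step 2 (pick(b2,rmD,left)): drop {carry(b2,left)}, keep {carry(b5,right)}, require {ball_in(b2,rmD), free(left), robot_in(rmD)}
    → {ball_in(b2,rmD), carry(b5,right), free(left), robot_in(rmD)}
  through step 1 (go(rmA,rmD)): drop {robot_in(rmD)}, keep {ball_in(b2,rmD), carry(b5,right), free(left)}, require {robot_in(rmA)}
    → {ball_in(b2,rmD), carry(b5,right), free(left), robot_in(rmA)}

== RESULT ==
["ball_in(b2,rmD)", "carry(b5,right)", "free(left)", "robot_in(rmA)"]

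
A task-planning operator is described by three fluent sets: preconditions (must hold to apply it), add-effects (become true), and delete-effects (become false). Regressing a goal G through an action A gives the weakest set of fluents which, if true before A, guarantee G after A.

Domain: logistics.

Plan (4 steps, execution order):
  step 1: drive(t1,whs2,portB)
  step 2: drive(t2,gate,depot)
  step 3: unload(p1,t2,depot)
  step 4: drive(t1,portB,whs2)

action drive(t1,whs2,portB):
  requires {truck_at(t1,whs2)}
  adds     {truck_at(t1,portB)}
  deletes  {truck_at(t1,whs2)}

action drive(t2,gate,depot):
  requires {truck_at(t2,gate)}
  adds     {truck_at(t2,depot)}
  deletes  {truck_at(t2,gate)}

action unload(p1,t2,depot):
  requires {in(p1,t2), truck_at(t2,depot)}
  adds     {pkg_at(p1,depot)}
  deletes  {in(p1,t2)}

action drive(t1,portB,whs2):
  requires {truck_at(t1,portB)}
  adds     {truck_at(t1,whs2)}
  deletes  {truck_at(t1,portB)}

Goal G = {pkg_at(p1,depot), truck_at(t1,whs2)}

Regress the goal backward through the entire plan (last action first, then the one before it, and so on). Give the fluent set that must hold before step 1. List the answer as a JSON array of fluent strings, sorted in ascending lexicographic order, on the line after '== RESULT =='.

Work backward from the goal:
  through step 4 (drive(t1,portB,whs2)): drop {truck_at(t1,whs2)}, keep {pkg_at(p1,depot)}, require {truck_at(t1,portB)}
    → {pkg_at(p1,depot), truck_at(t1,portB)}
  through step 3 (unload(p1,t2,depot)): drop {pkg_at(p1,depot)}, keep {truck_at(t1,portB)}, require {in(p1,t2), truck_at(t2,depot)}
    → {in(p1,t2), truck_at(t1,portB), truck_at(t2,depot)}
  through step 2 (drive(t2,gate,depot)): drop {truck_at(t2,depot)}, keep {in(p1,t2), truck_at(t1,portB)}, require {truck_at(t2,gate)}
    → {in(p1,t2), truck_at(t1,portB), truck_at(t2,gate)}
  through step 1 (drive(t1,whs2,portB)): drop {truck_at(t1,portB)}, keep {in(p1,t2), truck_at(t2,gate)}, require {truck_at(t1,whs2)}
    → {in(p1,t2), truck_at(t1,whs2), truck_at(t2,gate)}

== RESULT ==
["in(p1,t2)", "truck_at(t1,whs2)", "truck_at(t2,gate)"]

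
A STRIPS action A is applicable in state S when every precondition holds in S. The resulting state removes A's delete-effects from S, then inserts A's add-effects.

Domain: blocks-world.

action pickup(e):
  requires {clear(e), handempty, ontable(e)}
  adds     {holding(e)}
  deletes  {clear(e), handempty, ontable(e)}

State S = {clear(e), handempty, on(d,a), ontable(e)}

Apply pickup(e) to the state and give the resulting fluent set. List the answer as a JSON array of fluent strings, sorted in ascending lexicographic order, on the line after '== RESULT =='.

Compute (S \ del) ∪ add:
  pre ⊆ S: {clear(e), handempty, ontable(e)} ⊆ S  — applicable
  S \ del = {on(d,a)}
  ∪ add   = {holding(e), on(d,a)}

== RESULT ==
["holding(e)", "on(d,a)"]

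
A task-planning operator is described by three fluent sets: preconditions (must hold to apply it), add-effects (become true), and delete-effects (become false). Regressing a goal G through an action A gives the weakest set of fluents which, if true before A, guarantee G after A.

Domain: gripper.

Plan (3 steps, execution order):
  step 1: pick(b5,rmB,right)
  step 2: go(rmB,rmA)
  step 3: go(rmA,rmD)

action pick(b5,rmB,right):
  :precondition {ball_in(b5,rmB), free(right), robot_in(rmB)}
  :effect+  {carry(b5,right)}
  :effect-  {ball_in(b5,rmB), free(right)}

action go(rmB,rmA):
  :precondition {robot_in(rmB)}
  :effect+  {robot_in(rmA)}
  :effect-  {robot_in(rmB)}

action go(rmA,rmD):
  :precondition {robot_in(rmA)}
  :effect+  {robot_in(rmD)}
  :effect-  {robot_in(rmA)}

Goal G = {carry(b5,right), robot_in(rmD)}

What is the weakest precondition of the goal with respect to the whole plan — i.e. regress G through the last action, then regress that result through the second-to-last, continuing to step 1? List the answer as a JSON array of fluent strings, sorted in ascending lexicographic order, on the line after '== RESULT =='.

Work backward from the goal:
  through step 3 (go(rmA,rmD)): drop {robot_in(rmD)}, keep {carry(b5,right)}, require {robot_in(rmA)}
    → {carry(b5,right), robot_in(rmA)}
  through step 2 (go(rmB,rmA)): drop {robot_in(rmA)}, keep {carry(b5,right)}, require {robot_in(rmB)}
    → {carry(b5,right), robot_in(rmB)}
  through step 1 (pick(b5,rmB,right)): drop {carry(b5,right)}, keep {robot_in(rmB)}, require {ball_in(b5,rmB), free(right), robot_in(rmB)}
    → {ball_in(b5,rmB), free(right), robot_in(rmB)}

== RESULT ==
["ball_in(b5,rmB)", "free(right)", "robot_in(rmB)"]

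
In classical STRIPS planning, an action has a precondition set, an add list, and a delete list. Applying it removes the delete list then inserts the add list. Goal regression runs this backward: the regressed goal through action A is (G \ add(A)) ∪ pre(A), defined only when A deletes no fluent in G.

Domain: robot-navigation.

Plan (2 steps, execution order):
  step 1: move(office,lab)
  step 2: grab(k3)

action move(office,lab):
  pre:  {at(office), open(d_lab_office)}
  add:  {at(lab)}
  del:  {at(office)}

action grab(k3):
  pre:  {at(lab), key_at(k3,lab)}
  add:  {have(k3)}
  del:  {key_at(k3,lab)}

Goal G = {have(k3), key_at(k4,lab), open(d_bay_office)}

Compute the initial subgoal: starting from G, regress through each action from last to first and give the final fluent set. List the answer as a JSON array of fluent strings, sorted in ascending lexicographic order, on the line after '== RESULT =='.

Regress step by step:
  through step 2 (grab(k3)): drop {have(k3)}, keep {key_at(k4,lab), open(d_bay_office)}, require {at(lab), key_at(k3,lab)}
    → {at(lab), key_at(k3,lab), key_at(k4,lab), open(d_bay_office)}
  through step 1 (move(office,lab)): drop {at(lab)}, keep {key_at(k3,lab), key_at(k4,lab), open(d_bay_office)}, require {at(office), open(d_lab_office)}
    → {at(office), key_at(k3,lab), key_at(k4,lab), open(d_bay_office), open(d_lab_office)}

== RESULT ==
["at(office)", "key_at(k3,lab)", "key_at(k4,lab)", "open(d_bay_office)", "open(d_lab_office)"]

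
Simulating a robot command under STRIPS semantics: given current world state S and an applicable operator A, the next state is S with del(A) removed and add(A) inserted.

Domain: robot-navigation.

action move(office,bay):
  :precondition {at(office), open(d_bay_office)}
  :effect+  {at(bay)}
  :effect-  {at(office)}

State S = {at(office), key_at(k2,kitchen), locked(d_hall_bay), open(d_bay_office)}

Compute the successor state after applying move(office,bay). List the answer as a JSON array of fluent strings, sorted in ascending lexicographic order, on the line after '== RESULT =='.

Compute (S \ del) ∪ add:
  pre ⊆ S: {at(office), open(d_bay_office)} ⊆ S  — applicable
  S \ del = {key_at(k2,kitchen), locked(d_hall_bay), open(d_bay_office)}
  ∪ add   = {at(bay), key_at(k2,kitchen), locked(d_hall_bay), open(d_bay_office)}

== RESULT ==
["at(bay)", "key_at(k2,kitchen)", "locked(d_hall_bay)", "open(d_bay_office)"]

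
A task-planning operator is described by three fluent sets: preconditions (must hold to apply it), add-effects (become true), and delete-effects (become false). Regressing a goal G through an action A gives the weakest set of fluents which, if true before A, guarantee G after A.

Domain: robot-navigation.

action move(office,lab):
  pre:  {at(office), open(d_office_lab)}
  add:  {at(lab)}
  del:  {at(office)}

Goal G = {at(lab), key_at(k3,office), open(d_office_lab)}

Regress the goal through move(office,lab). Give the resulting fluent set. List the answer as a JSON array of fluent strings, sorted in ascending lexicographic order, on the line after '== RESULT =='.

Regress:
  G ∩ del = {}  (empty — regression defined)
  G \ add = {at(lab), key_at(k3,office), open(d_office_lab)} \ {at(lab)} = {key_at(k3,office), open(d_office_lab)}
  ∪ pre   = {key_at(k3,office), open(d_office_lab)} ∪ {at(office), open(d_office_lab)}
          = {at(office), key_at(k3,office), open(d_office_lab)}

== RESULT ==
["at(office)", "key_at(k3,office)", "open(d_office_lab)"]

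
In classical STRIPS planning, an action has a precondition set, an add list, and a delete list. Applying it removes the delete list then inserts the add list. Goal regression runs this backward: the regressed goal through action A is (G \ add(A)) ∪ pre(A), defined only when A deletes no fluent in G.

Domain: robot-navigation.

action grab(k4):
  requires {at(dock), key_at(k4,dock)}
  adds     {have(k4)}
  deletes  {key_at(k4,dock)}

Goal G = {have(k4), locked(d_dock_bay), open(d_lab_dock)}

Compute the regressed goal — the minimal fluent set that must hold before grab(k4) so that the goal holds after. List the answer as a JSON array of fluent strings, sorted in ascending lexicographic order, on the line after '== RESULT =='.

Compute (G \ add) ∪ pre:
  G ∩ del = {}  (empty — regression defined)
  G \ add = {have(k4), locked(d_dock_bay), open(d_lab_dock)} \ {have(k4)} = {locked(d_dock_bay), open(d_lab_dock)}
  ∪ pre   = {locked(d_dock_bay), open(d_lab_dock)} ∪ {at(dock), key_at(k4,dock)}
          = {at(dock), key_at(k4,dock), locked(d_dock_bay), open(d_lab_dock)}

== RESULT ==
["at(dock)", "key_at(k4,dock)", "locked(d_dock_bay)", "open(d_lab_dock)"]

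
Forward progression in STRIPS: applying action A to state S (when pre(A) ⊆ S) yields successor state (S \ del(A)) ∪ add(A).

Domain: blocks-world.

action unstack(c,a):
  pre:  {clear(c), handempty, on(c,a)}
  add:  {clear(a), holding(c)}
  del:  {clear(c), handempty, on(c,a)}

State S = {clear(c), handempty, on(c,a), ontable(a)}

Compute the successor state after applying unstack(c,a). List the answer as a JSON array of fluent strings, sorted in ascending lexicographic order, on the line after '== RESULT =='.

Compute (S \ del) ∪ add:
  pre ⊆ S: {clear(c), handempty, on(c,a)} ⊆ S  — applicable
  S \ del = {ontable(a)}
  ∪ add   = {clear(a), holding(c), ontable(a)}

== RESULT ==
["clear(a)", "holding(c)", "ontable(a)"]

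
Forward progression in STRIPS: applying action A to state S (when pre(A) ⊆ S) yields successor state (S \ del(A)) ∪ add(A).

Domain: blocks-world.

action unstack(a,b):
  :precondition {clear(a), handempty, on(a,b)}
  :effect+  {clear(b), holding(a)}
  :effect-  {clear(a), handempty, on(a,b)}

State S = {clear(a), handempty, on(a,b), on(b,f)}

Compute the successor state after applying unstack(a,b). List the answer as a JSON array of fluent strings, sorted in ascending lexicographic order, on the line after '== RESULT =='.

Compute (S \ del) ∪ add:
  pre ⊆ S: {clear(a), handempty, on(a,b)} ⊆ S  — applicable
  S \ del = {on(b,f)}
  ∪ add   = {clear(b), holding(a), on(b,f)}

== RESULT ==
["clear(b)", "holding(a)", "on(b,f)"]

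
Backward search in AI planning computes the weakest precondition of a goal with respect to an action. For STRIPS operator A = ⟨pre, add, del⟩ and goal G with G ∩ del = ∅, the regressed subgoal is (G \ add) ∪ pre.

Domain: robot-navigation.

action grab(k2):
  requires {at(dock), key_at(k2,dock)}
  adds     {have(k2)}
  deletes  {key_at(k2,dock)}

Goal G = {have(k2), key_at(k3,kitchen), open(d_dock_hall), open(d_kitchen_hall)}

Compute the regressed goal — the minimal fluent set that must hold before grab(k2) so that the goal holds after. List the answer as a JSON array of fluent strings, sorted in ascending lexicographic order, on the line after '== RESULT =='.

Regress:
  G ∩ del = {}  (empty — regression defined)
  G \ add = {have(k2), key_at(k3,kitchen), open(d_dock_hall), open(d_kitchen_hall)} \ {have(k2)} = {key_at(k3,kitchen), open(d_dock_hall), open(d_kitchen_hall)}
  ∪ pre   = {key_at(k3,kitchen), open(d_dock_hall), open(d_kitchen_hall)} ∪ {at(dock), key_at(k2,dock)}
          = {at(dock), key_at(k2,dock), key_at(k3,kitchen), open(d_dock_hall), open(d_kitchen_hall)}

== RESULT ==
["at(dock)", "key_at(k2,dock)", "key_at(k3,kitchen)", "open(d_dock_hall)", "open(d_kitchen_hall)"]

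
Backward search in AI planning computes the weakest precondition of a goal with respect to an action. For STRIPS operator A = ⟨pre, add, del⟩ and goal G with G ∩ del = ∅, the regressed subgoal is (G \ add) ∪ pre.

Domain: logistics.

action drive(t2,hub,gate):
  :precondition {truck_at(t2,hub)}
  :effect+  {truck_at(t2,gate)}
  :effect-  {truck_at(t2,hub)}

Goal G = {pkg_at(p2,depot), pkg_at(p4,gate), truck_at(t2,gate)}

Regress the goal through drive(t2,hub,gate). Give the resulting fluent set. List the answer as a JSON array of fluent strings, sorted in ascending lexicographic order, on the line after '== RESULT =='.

Compute (G \ add) ∪ pre:
  G ∩ del = {}  (empty — regression defined)
  G \ add = {pkg_at(p2,depot), pkg_at(p4,gate), truck_at(t2,gate)} \ {truck_at(t2,gate)} = {pkg_at(p2,depot), pkg_at(p4,gate)}
  ∪ pre   = {pkg_at(p2,depot), pkg_at(p4,gate)} ∪ {truck_at(t2,hub)}
          = {pkg_at(p2,depot), pkg_at(p4,gate), truck_at(t2,hub)}

== RESULT ==
["pkg_at(p2,depot)", "pkg_at(p4,gate)", "truck_at(t2,hub)"]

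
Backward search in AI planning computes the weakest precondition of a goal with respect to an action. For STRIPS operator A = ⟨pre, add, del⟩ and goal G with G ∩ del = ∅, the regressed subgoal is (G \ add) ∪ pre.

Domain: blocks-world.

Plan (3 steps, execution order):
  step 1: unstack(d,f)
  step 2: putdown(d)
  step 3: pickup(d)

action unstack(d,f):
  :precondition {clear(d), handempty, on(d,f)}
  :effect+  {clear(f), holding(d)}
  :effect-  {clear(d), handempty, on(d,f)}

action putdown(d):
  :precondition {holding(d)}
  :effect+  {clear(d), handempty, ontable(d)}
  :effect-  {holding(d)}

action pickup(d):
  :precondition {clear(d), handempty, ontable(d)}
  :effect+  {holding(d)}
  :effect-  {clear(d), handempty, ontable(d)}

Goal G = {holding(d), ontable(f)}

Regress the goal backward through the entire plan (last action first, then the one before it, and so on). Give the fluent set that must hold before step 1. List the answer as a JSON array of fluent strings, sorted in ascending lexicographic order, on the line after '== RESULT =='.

Work backward from the goal:
  through step 3 (pickup(d)): drop {holding(d)}, keep {ontable(f)}, require {clear(d), handempty, ontable(d)}
    → {clear(d), handempty, ontable(d), ontable(f)}
  through step 2 (putdown(d)): drop {clear(d), handempty, ontable(d)}, keep {ontable(f)}, require {holding(d)}
    → {holding(d), ontable(f)}
  through step 1 (unstack(d,f)): drop {holding(d)}, keep {ontable(f)}, require {clear(d), handempty, on(d,f)}
    → {clear(d), handempty, on(d,f), ontable(f)}

== RESULT ==
["clear(d)", "handempty", "on(d,f)", "ontable(f)"]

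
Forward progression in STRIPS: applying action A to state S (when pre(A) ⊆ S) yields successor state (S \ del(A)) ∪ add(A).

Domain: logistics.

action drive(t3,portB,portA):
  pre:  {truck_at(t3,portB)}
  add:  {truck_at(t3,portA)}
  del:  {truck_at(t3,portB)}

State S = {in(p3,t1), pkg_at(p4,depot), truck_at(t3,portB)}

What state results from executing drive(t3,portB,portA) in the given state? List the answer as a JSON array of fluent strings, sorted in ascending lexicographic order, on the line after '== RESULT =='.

Progress:
  pre ⊆ S: {truck_at(t3,portB)} ⊆ S  — applicable
  S \ del = {in(p3,t1), pkg_at(p4,depot)}
  ∪ add   = {in(p3,t1), pkg_at(p4,depot), truck_at(t3,portA)}

== RESULT ==
["in(p3,t1)", "pkg_at(p4,depot)", "truck_at(t3,portA)"]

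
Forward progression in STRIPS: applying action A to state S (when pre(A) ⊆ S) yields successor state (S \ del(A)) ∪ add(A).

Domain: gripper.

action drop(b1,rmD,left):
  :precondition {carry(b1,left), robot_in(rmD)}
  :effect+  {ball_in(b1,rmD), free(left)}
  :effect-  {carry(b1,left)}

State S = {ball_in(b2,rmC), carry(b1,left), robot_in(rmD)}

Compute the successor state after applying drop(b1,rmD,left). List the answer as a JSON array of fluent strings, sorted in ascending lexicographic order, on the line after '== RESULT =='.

Compute (S \ del) ∪ add:
  pre ⊆ S: {carry(b1,left), robot_in(rmD)} ⊆ S  — applicable
  S \ del = {ball_in(b2,rmC), robot_in(rmD)}
  ∪ add   = {ball_in(b1,rmD), ball_in(b2,rmC), free(left), robot_in(rmD)}

== RESULT ==
["ball_in(b1,rmD)", "ball_in(b2,rmC)", "free(left)", "robot_in(rmD)"]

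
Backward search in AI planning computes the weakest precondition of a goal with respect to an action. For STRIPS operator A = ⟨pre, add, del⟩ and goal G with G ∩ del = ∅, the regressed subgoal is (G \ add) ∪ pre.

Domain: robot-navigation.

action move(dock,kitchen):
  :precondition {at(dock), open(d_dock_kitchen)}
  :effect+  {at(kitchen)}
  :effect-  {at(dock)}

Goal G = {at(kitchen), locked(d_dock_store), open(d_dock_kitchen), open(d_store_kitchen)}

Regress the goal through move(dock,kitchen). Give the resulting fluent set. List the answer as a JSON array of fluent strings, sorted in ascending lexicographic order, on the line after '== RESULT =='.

Compute (G \ add) ∪ pre:
  G ∩ del = {}  (empty — regression defined)
  G \ add = {at(kitchen), locked(d_dock_store), open(d_dock_kitchen), open(d_store_kitchen)} \ {at(kitchen)} = {locked(d_dock_store), open(d_dock_kitchen), open(d_store_kitchen)}
  ∪ pre   = {locked(d_dock_store), open(d_dock_kitchen), open(d_store_kitchen)} ∪ {at(dock), open(d_dock_kitchen)}
          = {at(dock), locked(d_dock_store), open(d_dock_kitchen), open(d_store_kitchen)}

== RESULT ==
["at(dock)", "locked(d_dock_store)", "open(d_dock_kitchen)", "open(d_store_kitchen)"]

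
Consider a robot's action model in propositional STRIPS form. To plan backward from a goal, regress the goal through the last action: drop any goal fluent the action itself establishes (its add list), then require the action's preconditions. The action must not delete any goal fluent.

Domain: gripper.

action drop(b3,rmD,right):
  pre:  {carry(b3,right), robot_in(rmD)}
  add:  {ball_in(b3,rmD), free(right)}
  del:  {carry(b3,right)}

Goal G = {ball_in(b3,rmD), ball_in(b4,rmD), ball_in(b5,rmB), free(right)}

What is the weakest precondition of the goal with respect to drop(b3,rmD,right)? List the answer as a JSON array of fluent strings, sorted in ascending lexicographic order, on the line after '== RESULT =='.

Compute (G \ add) ∪ pre:
  G ∩ del = {}  (empty — regression defined)
  G \ add = {ball_in(b3,rmD), ball_in(b4,rmD), ball_in(b5,rmB), free(right)} \ {ball_in(b3,rmD), free(right)} = {ball_in(b4,rmD), ball_in(b5,rmB)}
  ∪ pre   = {ball_in(b4,rmD), ball_in(b5,rmB)} ∪ {carry(b3,right), robot_in(rmD)}
          = {ball_in(b4,rmD), ball_in(b5,rmB), carry(b3,right), robot_in(rmD)}

== RESULT ==
["ball_in(b4,rmD)", "ball_in(b5,rmB)", "carry(b3,right)", "robot_in(rmD)"]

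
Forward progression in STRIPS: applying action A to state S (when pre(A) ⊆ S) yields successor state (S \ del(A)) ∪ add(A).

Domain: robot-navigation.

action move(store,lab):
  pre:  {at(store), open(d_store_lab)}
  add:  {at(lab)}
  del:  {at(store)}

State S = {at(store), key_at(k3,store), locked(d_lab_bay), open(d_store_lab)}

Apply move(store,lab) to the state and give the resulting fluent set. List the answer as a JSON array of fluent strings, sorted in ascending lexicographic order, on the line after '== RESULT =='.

Compute (S \ del) ∪ add:
  pre ⊆ S: {at(store), open(d_store_lab)} ⊆ S  — applicable
  S \ del = {key_at(k3,store), locked(d_lab_bay), open(d_store_lab)}
  ∪ add   = {at(lab), key_at(k3,store), locked(d_lab_bay), open(d_store_lab)}

== RESULT ==
["at(lab)", "key_at(k3,store)", "locked(d_lab_bay)", "open(d_store_lab)"]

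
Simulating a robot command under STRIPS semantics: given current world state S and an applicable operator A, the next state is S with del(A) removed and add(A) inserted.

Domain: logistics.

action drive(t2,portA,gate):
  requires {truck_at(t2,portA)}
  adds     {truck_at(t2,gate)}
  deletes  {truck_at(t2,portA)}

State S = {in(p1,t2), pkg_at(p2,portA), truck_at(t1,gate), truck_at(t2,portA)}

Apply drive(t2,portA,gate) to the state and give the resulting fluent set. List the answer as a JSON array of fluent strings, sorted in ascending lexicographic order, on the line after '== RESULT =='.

Compute (S \ del) ∪ add:
  pre ⊆ S: {truck_at(t2,portA)} ⊆ S  — applicable
  S \ del = {in(p1,t2), pkg_at(p2,portA), truck_at(t1,gate)}
  ∪ add   = {in(p1,t2), pkg_at(p2,portA), truck_at(t1,gate), truck_at(t2,gate)}

== RESULT ==
["in(p1,t2)", "pkg_at(p2,portA)", "truck_at(t1,gate)", "truck_at(t2,gate)"]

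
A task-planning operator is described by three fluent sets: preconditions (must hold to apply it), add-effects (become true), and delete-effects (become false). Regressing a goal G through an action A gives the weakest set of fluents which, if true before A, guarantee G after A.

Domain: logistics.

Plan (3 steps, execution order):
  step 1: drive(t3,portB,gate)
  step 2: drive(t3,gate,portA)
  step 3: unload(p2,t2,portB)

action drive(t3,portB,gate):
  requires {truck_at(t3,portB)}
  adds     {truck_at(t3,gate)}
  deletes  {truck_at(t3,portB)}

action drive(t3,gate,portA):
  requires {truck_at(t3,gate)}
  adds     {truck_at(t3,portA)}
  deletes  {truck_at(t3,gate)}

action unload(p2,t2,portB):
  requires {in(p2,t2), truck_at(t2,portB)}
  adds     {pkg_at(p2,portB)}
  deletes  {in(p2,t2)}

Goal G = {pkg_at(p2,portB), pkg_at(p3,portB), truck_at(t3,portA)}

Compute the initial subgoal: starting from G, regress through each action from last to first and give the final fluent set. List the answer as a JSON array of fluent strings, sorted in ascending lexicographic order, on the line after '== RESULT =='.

Regress step by step:
  through step 3 (unload(p2,t2,portB)): drop {pkg_at(p2,portB)}, keep {pkg_at(p3,portB), truck_at(t3,portA)}, require {in(p2,t2), truck_at(t2,portB)}
    → {in(p2,t2), pkg_at(p3,portB), truck_at(t2,portB), truck_at(t3,portA)}
  through step 2 (drive(t3,gate,portA)): drop {truck_at(t3,portA)}, keep {in(p2,t2), pkg_at(p3,portB), truck_at(t2,portB)}, require {truck_at(t3,gate)}
    → {in(p2,t2), pkg_at(p3,portB), truck_at(t2,portB), truck_at(t3,gate)}
  through step 1 (drive(t3,portB,gate)): drop {truck_at(t3,gate)}, keep {in(p2,t2), pkg_at(p3,portB), truck_at(t2,portB)}, require {truck_at(t3,portB)}
    → {in(p2,t2), pkg_at(p3,portB), truck_at(t2,portB), truck_at(t3,portB)}

== RESULT ==
["in(p2,t2)", "pkg_at(p3,portB)", "truck_at(t2,portB)", "truck_at(t3,portB)"]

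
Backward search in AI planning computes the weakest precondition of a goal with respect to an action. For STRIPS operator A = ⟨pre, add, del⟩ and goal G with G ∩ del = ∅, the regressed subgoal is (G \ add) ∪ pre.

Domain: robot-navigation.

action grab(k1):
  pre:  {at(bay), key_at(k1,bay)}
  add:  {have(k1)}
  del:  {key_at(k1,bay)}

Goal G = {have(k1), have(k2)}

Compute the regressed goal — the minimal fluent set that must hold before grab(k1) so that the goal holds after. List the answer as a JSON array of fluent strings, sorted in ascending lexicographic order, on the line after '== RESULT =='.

Regress:
  G ∩ del = {}  (empty — regression defined)
  G \ add = {have(k1), have(k2)} \ {have(k1)} = {have(k2)}
  ∪ pre   = {have(k2)} ∪ {at(bay), key_at(k1,bay)}
          = {at(bay), have(k2), key_at(k1,bay)}

== RESULT ==
["at(bay)", "have(k2)", "key_at(k1,bay)"]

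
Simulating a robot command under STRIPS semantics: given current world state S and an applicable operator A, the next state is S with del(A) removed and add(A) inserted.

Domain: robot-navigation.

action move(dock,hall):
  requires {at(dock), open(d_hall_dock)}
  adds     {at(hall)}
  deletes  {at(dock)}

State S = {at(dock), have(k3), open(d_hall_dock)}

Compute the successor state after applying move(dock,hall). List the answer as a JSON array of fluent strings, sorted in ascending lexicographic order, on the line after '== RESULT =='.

Progress:
  pre ⊆ S: {at(dock), open(d_hall_dock)} ⊆ S  — applicable
  S \ del = {have(k3), open(d_hall_dock)}
  ∪ add   = {at(hall), have(k3), open(d_hall_dock)}

== RESULT ==
["at(hall)", "have(k3)", "open(d_hall_dock)"]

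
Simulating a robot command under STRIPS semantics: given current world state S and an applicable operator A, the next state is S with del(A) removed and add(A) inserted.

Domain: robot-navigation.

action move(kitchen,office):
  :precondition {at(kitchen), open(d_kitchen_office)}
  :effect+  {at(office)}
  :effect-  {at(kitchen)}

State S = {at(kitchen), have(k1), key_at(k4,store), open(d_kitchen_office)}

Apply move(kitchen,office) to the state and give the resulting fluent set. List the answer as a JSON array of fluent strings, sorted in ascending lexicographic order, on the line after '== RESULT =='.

Progress:
  pre ⊆ S: {at(kitchen), open(d_kitchen_office)} ⊆ S  — applicable
  S \ del = {have(k1), key_at(k4,store), open(d_kitchen_office)}
  ∪ add   = {at(office), have(k1), key_at(k4,store), open(d_kitchen_office)}

== RESULT ==
["at(office)", "have(k1)", "key_at(k4,store)", "open(d_kitchen_office)"]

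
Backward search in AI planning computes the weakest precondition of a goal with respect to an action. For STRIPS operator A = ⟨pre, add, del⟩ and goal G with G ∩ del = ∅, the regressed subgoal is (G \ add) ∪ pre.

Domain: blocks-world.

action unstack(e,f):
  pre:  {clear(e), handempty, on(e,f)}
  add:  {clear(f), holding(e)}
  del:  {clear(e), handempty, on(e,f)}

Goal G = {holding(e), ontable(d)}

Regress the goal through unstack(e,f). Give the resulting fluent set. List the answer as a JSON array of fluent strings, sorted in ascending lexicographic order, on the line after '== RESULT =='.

Compute (G \ add) ∪ pre:
  G ∩ del = {}  (empty — regression defined)
  G \ add = {holding(e), ontable(d)} \ {clear(f), holding(e)} = {ontable(d)}
  ∪ pre   = {ontable(d)} ∪ {clear(e), handempty, on(e,f)}
          = {clear(e), handempty, on(e,f), ontable(d)}

== RESULT ==
["clear(e)", "handempty", "on(e,f)", "ontable(d)"]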